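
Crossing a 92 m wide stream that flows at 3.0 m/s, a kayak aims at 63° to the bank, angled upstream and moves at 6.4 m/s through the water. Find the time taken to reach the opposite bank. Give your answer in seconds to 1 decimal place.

16.1 s

The component of the kayak's velocity perpendicular to the bank is 6.4 × sin 63° = 5.702 m/s.
Only the cross-stream component determines the crossing time; the current contributes nothing perpendicular to the bank.
Time = 92 / 5.702 = 16.133 s.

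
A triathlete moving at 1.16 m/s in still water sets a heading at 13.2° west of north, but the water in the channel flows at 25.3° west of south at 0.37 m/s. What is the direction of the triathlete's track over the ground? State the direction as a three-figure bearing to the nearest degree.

332°

Taking east as x and north as y: velocity relative to the water = (-0.265, 1.129) m/s; the water relative to ground = (-0.158, -0.335) m/s.
Velocity relative to ground = (-0.265, 1.129) + (-0.158, -0.335) = (-0.423, 0.795) m/s.
Bearing = atan2(-0.42, 0.79) = 331.98° clockwise from north.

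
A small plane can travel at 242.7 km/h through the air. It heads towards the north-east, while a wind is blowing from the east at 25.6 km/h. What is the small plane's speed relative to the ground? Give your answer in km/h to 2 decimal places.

225.33 km/h

Taking east as x and north as y: velocity relative to the air = (171.615, 171.615) km/h; the air relative to ground = (-25.600, 0.000) km/h.
Velocity relative to ground = (171.615, 171.615) + (-25.600, 0.000) = (146.015, 171.615) km/h.
Speed = |(146.015, 171.615)| = 225.326 km/h.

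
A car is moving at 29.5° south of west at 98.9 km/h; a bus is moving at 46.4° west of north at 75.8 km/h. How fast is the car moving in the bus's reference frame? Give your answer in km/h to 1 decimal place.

Taking east as x and north as y: car velocity = (-86.078, -48.701) km/h; bus velocity = (-54.892, 52.273) km/h.
Velocity of car relative to bus = (-86.078, -48.701) − (-54.892, 52.273) = (-31.186, -100.974) km/h.
Magnitude = |(-31.186, -100.974)| = 105.680 km/h.

105.7 km/h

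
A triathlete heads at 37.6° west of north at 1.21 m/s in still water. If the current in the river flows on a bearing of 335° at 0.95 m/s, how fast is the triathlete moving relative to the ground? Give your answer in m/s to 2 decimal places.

2.15 m/s

Taking east as x and north as y: velocity relative to the water = (-0.738, 0.959) m/s; the water relative to ground = (-0.401, 0.861) m/s.
Velocity relative to ground = (-0.738, 0.959) + (-0.401, 0.861) = (-1.140, 1.820) m/s.
Speed = |(-1.140, 1.820)| = 2.147 m/s.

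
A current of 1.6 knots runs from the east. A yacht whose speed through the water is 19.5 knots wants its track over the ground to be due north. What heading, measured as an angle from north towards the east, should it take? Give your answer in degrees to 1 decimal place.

4.7°

The current pushes perpendicular to the desired track; the heading must have a component into the current equal to 1.6 knots: 19.5 sin θ = 1.6.
sin θ = 0.0821, so θ = 4.706°.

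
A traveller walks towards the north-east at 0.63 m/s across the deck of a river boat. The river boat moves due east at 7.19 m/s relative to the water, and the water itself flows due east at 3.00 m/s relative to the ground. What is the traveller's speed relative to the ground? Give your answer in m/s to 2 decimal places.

In east/north components (m/s): traveller relative to river boat = (0.445, 0.445); river boat relative to water = (7.190, 0.000); water relative to ground = (3.000, 0.000).
Sum = (10.635, 0.445) m/s.
Speed = |(10.635, 0.445)| = 10.645 m/s.

10.64 m/s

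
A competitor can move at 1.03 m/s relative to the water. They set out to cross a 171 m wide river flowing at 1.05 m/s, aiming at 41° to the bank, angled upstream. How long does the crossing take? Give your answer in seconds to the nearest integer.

The component of the competitor's velocity perpendicular to the bank is 1.03 × sin 41° = 0.676 m/s.
The current is parallel to the bank, so it does not affect the crossing time.
Time = 171 / 0.676 = 253.056 s.

253 s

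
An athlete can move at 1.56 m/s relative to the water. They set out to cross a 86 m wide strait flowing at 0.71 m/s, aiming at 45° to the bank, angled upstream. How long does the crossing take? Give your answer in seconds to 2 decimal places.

77.96 s

The component of the athlete's velocity perpendicular to the bank is 1.56 × sin 45° = 1.103 m/s.
Only the cross-stream component determines the crossing time; the current contributes nothing perpendicular to the bank.
Time = 86 / 1.103 = 77.963 s.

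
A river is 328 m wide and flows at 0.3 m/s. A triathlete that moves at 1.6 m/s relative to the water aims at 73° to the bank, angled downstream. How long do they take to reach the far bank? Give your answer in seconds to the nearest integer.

The component of the triathlete's velocity perpendicular to the bank is 1.6 × sin 73° = 1.530 m/s.
Only the cross-stream component determines the crossing time; the current contributes nothing perpendicular to the bank.
Time = 328 / 1.530 = 214.367 s.

214 s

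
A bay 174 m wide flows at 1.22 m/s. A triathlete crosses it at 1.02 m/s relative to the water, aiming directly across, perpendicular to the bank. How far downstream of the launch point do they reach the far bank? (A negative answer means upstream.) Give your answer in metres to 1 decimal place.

Perpendicular speed = 1.020 m/s; crossing time = 174 / 1.020 = 170.588 s.
Net downstream speed = 1.220 m/s.
Drift = 1.220 × 170.588 = 208.118 m (downstream).

208.1 m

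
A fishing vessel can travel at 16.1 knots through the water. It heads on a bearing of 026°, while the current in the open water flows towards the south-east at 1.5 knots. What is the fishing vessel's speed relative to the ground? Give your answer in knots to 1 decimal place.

15.7 knots

Taking east as x and north as y: velocity relative to the water = (7.058, 14.471) knots; the water relative to ground = (1.061, -1.061) knots.
Velocity relative to ground = (7.058, 14.471) + (1.061, -1.061) = (8.118, 13.410) knots.
Speed = |(8.118, 13.410)| = 15.676 knots.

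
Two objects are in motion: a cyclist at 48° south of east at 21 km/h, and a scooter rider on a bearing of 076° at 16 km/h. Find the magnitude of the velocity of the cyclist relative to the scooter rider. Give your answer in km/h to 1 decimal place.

19.5 km/h

Taking east as x and north as y: cyclist velocity = (14.052, -15.606) km/h; scooter rider velocity = (15.525, 3.871) km/h.
Velocity of cyclist relative to scooter rider = (14.052, -15.606) − (15.525, 3.871) = (-1.473, -19.477) km/h.
Magnitude = |(-1.473, -19.477)| = 19.532 km/h.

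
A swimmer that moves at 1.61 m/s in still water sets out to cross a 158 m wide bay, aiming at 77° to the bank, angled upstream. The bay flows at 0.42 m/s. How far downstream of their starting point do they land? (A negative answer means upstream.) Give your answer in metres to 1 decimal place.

5.8 m

Perpendicular speed = 1.569 m/s; crossing time = 158 / 1.569 = 100.718 s.
Net downstream speed = 0.058 m/s.
Drift = 0.058 × 100.718 = 5.824 m (downstream).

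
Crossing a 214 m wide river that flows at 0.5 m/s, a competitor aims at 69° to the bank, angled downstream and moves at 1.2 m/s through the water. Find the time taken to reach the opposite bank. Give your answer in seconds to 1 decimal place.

191.0 s

The component of the competitor's velocity perpendicular to the bank is 1.2 × sin 69° = 1.120 m/s.
Only the cross-stream component determines the crossing time; the current contributes nothing perpendicular to the bank.
Time = 214 / 1.120 = 191.021 s.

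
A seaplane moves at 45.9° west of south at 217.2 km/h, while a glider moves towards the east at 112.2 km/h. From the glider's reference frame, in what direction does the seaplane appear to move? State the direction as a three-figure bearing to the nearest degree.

Taking east as x and north as y: seaplane velocity = (-155.977, -151.152) km/h; glider velocity = (112.200, 0.000) km/h.
Velocity of seaplane relative to glider = (-155.977, -151.152) − (112.200, 0.000) = (-268.177, -151.152) km/h.
Bearing = atan2(-268.18, -151.15) = 240.59° clockwise from north.

241°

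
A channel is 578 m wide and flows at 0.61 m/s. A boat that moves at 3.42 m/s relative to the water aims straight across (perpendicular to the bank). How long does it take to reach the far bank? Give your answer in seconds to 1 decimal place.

The component of the boat's velocity perpendicular to the bank is 3.42 m/s.
The flow acts along the bank and has no component across it.
Time = 578 / 3.420 = 169.006 s.

169.0 s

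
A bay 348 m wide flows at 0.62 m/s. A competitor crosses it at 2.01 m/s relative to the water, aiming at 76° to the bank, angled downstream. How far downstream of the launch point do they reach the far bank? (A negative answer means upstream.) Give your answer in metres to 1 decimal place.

Perpendicular speed = 1.950 m/s; crossing time = 348 / 1.950 = 178.435 s.
Net downstream speed = 1.106 m/s.
Drift = 1.106 × 178.435 = 197.396 m (downstream).

197.4 m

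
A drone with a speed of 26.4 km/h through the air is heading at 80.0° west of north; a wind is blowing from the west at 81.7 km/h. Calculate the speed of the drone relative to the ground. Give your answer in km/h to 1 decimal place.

55.9 km/h

Taking east as x and north as y: velocity relative to the air = (-25.999, 4.584) km/h; the air relative to ground = (81.700, 0.000) km/h.
Velocity relative to ground = (-25.999, 4.584) + (81.700, 0.000) = (55.701, 4.584) km/h.
Speed = |(55.701, 4.584)| = 55.889 km/h.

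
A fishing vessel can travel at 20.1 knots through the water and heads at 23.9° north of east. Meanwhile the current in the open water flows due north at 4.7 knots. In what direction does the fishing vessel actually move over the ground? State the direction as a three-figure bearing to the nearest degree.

055°

Taking east as x and north as y: velocity relative to the water = (18.377, 8.143) knots; the water relative to ground = (0.000, 4.700) knots.
Velocity relative to ground = (18.377, 8.143) + (0.000, 4.700) = (18.377, 12.843) knots.
Bearing = atan2(18.38, 12.84) = 55.05° clockwise from north.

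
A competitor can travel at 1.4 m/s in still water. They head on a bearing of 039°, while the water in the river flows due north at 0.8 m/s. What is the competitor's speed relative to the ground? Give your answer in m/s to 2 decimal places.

2.08 m/s

Taking east as x and north as y: velocity relative to the water = (0.881, 1.088) m/s; the water relative to ground = (0.000, 0.800) m/s.
Velocity relative to ground = (0.881, 1.088) + (0.000, 0.800) = (0.881, 1.888) m/s.
Speed = |(0.881, 1.888)| = 2.083 m/s.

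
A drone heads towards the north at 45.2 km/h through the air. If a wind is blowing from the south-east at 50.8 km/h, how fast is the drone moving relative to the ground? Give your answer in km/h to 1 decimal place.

Taking east as x and north as y: velocity relative to the air = (0.000, 45.200) km/h; the air relative to ground = (-35.921, 35.921) km/h.
Velocity relative to ground = (0.000, 45.200) + (-35.921, 35.921) = (-35.921, 81.121) km/h.
Speed = |(-35.921, 81.121)| = 88.718 km/h.

88.7 km/h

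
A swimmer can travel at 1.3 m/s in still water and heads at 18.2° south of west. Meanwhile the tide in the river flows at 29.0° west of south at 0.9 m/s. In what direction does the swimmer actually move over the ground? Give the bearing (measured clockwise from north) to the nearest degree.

Taking east as x and north as y: velocity relative to the water = (-1.235, -0.406) m/s; the water relative to ground = (-0.436, -0.787) m/s.
Velocity relative to ground = (-1.235, -0.406) + (-0.436, -0.787) = (-1.671, -1.193) m/s.
Bearing = atan2(-1.67, -1.19) = 234.48° clockwise from north.

234°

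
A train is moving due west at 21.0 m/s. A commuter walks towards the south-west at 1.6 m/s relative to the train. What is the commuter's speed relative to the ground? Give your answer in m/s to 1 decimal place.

22.2 m/s

Taking east as x and north as y: train velocity = (-21.000, 0.000) m/s; commuter velocity relative to train = (-1.131, -1.131) m/s.
Velocity relative to ground = (-21.000, 0.000) + (-1.131, -1.131) = (-22.131, -1.131) m/s.
Speed = |(-22.131, -1.131)| = 22.160 m/s.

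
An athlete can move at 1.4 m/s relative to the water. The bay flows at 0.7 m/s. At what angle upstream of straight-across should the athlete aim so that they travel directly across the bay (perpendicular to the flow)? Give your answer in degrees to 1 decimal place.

To cancel the current, the upstream component of the athlete's velocity must equal the flow: 1.4 sin θ = 0.7.
sin θ = 0.7 / 1.4 = 0.5000.
θ = arcsin(0.5000) = 30.000°.

30.0°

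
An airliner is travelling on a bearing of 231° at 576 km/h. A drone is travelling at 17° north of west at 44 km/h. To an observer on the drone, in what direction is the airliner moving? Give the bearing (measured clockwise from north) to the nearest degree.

227°

Taking east as x and north as y: airliner velocity = (-447.636, -362.489) km/h; drone velocity = (-42.077, 12.864) km/h.
Velocity of airliner relative to drone = (-447.636, -362.489) − (-42.077, 12.864) = (-405.559, -375.353) km/h.
Bearing = atan2(-405.56, -375.35) = 227.22° clockwise from north.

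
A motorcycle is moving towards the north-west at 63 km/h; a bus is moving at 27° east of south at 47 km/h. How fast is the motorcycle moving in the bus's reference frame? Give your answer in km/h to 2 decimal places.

Taking east as x and north as y: motorcycle velocity = (-44.548, 44.548) km/h; bus velocity = (21.338, -41.877) km/h.
Velocity of motorcycle relative to bus = (-44.548, 44.548) − (21.338, -41.877) = (-65.885, 86.425) km/h.
Magnitude = |(-65.885, 86.425)| = 108.675 km/h.

108.67 km/h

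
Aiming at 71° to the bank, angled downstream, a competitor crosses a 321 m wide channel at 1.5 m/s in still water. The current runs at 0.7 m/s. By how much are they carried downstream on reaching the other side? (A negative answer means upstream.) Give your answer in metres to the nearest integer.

Perpendicular speed = 1.418 m/s; crossing time = 321 / 1.418 = 226.331 s.
Net downstream speed = 1.188 m/s.
Drift = 1.188 × 226.331 = 268.961 m (downstream).

269 m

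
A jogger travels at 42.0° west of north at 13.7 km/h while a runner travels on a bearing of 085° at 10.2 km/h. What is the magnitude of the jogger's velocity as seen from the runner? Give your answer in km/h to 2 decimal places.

21.45 km/h

Taking east as x and north as y: jogger velocity = (-9.167, 10.181) km/h; runner velocity = (10.161, 0.889) km/h.
Velocity of jogger relative to runner = (-9.167, 10.181) − (10.161, 0.889) = (-19.328, 9.292) km/h.
Magnitude = |(-19.328, 9.292)| = 21.446 km/h.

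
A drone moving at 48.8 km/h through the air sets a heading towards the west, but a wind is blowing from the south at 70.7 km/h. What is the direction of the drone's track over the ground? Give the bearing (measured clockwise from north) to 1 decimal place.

325.4°

Taking east as x and north as y: velocity relative to the air = (-48.800, 0.000) km/h; the air relative to ground = (0.000, 70.700) km/h.
Velocity relative to ground = (-48.800, 0.000) + (0.000, 70.700) = (-48.800, 70.700) km/h.
Bearing = atan2(-48.80, 70.70) = 325.38° clockwise from north.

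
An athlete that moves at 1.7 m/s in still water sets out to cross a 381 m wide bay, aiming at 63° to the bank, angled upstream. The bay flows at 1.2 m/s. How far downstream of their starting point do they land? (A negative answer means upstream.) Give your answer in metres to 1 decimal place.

Perpendicular speed = 1.515 m/s; crossing time = 381 / 1.515 = 251.533 s.
Net downstream speed = 0.428 m/s.
Drift = 0.428 × 251.533 = 107.711 m (downstream).

107.7 m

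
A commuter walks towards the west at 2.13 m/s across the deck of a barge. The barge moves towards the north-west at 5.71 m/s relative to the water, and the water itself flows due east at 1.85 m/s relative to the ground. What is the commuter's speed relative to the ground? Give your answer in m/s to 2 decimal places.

In east/north components (m/s): commuter relative to barge = (-2.130, 0.000); barge relative to water = (-4.038, 4.038); water relative to ground = (1.850, 0.000).
Sum = (-4.318, 4.038) m/s.
Speed = |(-4.318, 4.038)| = 5.911 m/s.

5.91 m/s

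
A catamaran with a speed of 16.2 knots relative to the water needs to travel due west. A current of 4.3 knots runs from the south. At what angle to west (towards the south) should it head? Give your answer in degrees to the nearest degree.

The current pushes perpendicular to the desired track; the heading must have a component into the current equal to 4.3 knots: 16.2 sin θ = 4.3.
sin θ = 0.2654, so θ = 15.393°.

15°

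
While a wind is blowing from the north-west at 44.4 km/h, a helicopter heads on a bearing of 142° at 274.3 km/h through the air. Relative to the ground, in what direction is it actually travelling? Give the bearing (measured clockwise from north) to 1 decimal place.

Taking east as x and north as y: velocity relative to the air = (168.876, -216.151) km/h; the air relative to ground = (31.396, -31.396) km/h.
Velocity relative to ground = (168.876, -216.151) + (31.396, -31.396) = (200.271, -247.547) km/h.
Bearing = atan2(200.27, -247.55) = 141.03° clockwise from north.

141.0°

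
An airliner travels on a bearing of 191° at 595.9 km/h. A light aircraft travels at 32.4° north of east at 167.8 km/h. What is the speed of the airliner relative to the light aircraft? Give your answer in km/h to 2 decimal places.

721.57 km/h

Taking east as x and north as y: airliner velocity = (-113.703, -584.952) km/h; light aircraft velocity = (141.678, 89.912) km/h.
Velocity of airliner relative to light aircraft = (-113.703, -584.952) − (141.678, 89.912) = (-255.381, -674.863) km/h.
Magnitude = |(-255.381, -674.863)| = 721.568 km/h.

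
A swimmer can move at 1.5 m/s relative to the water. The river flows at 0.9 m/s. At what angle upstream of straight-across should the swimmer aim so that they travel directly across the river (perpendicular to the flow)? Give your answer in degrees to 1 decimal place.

36.9°

To cancel the current, the upstream component of the swimmer's velocity must equal the flow: 1.5 sin θ = 0.9.
sin θ = 0.9 / 1.5 = 0.6000.
θ = arcsin(0.6000) = 36.870°.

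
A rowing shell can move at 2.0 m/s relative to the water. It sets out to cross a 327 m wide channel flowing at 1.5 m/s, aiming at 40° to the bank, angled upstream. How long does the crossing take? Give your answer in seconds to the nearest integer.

The component of the rowing shell's velocity perpendicular to the bank is 2.0 × sin 40° = 1.286 m/s.
The flow acts along the bank and has no component across it.
Time = 327 / 1.286 = 254.361 s.

254 s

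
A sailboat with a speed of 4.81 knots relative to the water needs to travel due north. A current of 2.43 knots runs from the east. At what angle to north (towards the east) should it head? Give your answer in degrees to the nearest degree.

30°

The current pushes perpendicular to the desired track; the heading must have a component into the current equal to 2.43 knots: 4.81 sin θ = 2.43.
sin θ = 0.5052, so θ = 30.344°.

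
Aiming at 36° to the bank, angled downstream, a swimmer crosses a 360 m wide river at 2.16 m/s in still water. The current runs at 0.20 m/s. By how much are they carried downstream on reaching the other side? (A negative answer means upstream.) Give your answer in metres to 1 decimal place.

552.2 m

Perpendicular speed = 1.270 m/s; crossing time = 360 / 1.270 = 283.550 s.
Net downstream speed = 1.947 m/s.
Drift = 1.947 × 283.550 = 552.208 m (downstream).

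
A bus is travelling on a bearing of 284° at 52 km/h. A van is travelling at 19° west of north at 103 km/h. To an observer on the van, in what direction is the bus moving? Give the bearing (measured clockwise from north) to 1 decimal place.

Taking east as x and north as y: bus velocity = (-50.455, 12.580) km/h; van velocity = (-33.534, 97.388) km/h.
Velocity of bus relative to van = (-50.455, 12.580) − (-33.534, 97.388) = (-16.922, -84.808) km/h.
Bearing = atan2(-16.92, -84.81) = 191.28° clockwise from north.

191.3°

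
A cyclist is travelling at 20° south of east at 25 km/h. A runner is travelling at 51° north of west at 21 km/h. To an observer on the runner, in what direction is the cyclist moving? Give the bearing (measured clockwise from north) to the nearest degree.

124°

Taking east as x and north as y: cyclist velocity = (23.492, -8.551) km/h; runner velocity = (-13.216, 16.320) km/h.
Velocity of cyclist relative to runner = (23.492, -8.551) − (-13.216, 16.320) = (36.708, -24.871) km/h.
Bearing = atan2(36.71, -24.87) = 124.12° clockwise from north.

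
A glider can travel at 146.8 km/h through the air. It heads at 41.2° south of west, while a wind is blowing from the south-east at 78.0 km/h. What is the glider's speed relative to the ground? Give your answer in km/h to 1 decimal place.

Taking east as x and north as y: velocity relative to the air = (-110.455, -96.696) km/h; the air relative to ground = (-55.154, 55.154) km/h.
Velocity relative to ground = (-110.455, -96.696) + (-55.154, 55.154) = (-165.609, -41.541) km/h.
Speed = |(-165.609, -41.541)| = 170.739 km/h.

170.7 km/h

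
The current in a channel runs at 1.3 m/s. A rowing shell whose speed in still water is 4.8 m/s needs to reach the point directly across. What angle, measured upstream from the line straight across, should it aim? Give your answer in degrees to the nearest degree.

16°

To cancel the current, the upstream component of the rowing shell's velocity must equal the flow: 4.8 sin θ = 1.3.
sin θ = 1.3 / 4.8 = 0.2708.
θ = arcsin(0.2708) = 15.714°.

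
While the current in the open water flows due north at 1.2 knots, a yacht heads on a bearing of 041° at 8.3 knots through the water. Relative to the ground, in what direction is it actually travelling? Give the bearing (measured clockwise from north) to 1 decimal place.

Taking east as x and north as y: velocity relative to the water = (5.445, 6.264) knots; the water relative to ground = (0.000, 1.200) knots.
Velocity relative to ground = (5.445, 6.264) + (0.000, 1.200) = (5.445, 7.464) knots.
Bearing = atan2(5.45, 7.46) = 36.11° clockwise from north.

036.1°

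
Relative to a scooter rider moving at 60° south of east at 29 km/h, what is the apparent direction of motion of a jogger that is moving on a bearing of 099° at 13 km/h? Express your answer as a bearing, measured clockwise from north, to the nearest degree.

Taking east as x and north as y: jogger velocity = (12.840, -2.034) km/h; scooter rider velocity = (14.500, -25.115) km/h.
Velocity of jogger relative to scooter rider = (12.840, -2.034) − (14.500, -25.115) = (-1.660, 23.081) km/h.
Bearing = atan2(-1.66, 23.08) = 355.89° clockwise from north.

356°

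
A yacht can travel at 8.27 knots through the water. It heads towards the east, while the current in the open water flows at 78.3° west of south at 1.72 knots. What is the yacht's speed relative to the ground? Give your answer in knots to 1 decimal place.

Taking east as x and north as y: velocity relative to the water = (8.270, 0.000) knots; the water relative to ground = (-1.684, -0.349) knots.
Velocity relative to ground = (8.270, 0.000) + (-1.684, -0.349) = (6.586, -0.349) knots.
Speed = |(6.586, -0.349)| = 6.595 knots.

6.6 knots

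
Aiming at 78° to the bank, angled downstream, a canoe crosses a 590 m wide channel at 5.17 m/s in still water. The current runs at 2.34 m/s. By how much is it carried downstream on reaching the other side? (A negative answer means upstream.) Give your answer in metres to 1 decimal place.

398.4 m

Perpendicular speed = 5.057 m/s; crossing time = 590 / 5.057 = 116.669 s.
Net downstream speed = 3.415 m/s.
Drift = 3.415 × 116.669 = 398.415 m (downstream).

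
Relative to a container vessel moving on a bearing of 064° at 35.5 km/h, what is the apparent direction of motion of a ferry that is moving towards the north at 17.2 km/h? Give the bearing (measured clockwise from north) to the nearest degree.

273°

Taking east as x and north as y: ferry velocity = (0.000, 17.200) km/h; container vessel velocity = (31.907, 15.562) km/h.
Velocity of ferry relative to container vessel = (0.000, 17.200) − (31.907, 15.562) = (-31.907, 1.638) km/h.
Bearing = atan2(-31.91, 1.64) = 272.94° clockwise from north.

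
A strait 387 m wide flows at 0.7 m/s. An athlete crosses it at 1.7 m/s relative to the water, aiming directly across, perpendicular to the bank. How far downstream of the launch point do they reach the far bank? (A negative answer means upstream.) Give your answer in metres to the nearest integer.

Perpendicular speed = 1.700 m/s; crossing time = 387 / 1.700 = 227.647 s.
Net downstream speed = 0.700 m/s.
Drift = 0.700 × 227.647 = 159.353 m (downstream).

159 m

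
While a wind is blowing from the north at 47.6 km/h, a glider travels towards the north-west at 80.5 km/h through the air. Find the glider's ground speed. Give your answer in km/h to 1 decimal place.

57.7 km/h

Taking east as x and north as y: velocity relative to the air = (-56.922, 56.922) km/h; the air relative to ground = (0.000, -47.600) km/h.
Velocity relative to ground = (-56.922, 56.922) + (0.000, -47.600) = (-56.922, 9.322) km/h.
Speed = |(-56.922, 9.322)| = 57.680 km/h.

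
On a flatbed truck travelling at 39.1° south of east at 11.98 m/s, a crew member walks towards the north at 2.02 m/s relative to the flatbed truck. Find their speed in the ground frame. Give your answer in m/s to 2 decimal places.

10.82 m/s

Taking east as x and north as y: flatbed truck velocity = (9.297, -7.555) m/s; crew member velocity relative to flatbed truck = (0.000, 2.020) m/s.
Velocity relative to ground = (9.297, -7.555) + (0.000, 2.020) = (9.297, -5.535) m/s.
Speed = |(9.297, -5.535)| = 10.820 m/s.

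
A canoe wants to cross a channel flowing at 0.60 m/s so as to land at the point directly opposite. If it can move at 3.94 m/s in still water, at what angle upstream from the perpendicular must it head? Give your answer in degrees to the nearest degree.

9°

To cancel the current, the upstream component of the canoe's velocity must equal the flow: 3.94 sin θ = 0.60.
sin θ = 0.60 / 3.94 = 0.1523.
θ = arcsin(0.1523) = 8.759°.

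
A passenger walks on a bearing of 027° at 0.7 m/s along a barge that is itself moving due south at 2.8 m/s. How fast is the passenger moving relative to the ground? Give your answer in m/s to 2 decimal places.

2.20 m/s

Taking east as x and north as y: barge velocity = (0.000, -2.800) m/s; passenger velocity relative to barge = (0.318, 0.624) m/s.
Velocity relative to ground = (0.000, -2.800) + (0.318, 0.624) = (0.318, -2.176) m/s.
Speed = |(0.318, -2.176)| = 2.199 m/s.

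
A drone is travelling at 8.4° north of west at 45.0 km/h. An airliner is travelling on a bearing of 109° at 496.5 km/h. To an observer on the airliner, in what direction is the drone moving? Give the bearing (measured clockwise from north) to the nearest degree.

288°

Taking east as x and north as y: drone velocity = (-44.517, 6.574) km/h; airliner velocity = (469.450, -161.645) km/h.
Velocity of drone relative to airliner = (-44.517, 6.574) − (469.450, -161.645) = (-513.967, 168.218) km/h.
Bearing = atan2(-513.97, 168.22) = 288.12° clockwise from north.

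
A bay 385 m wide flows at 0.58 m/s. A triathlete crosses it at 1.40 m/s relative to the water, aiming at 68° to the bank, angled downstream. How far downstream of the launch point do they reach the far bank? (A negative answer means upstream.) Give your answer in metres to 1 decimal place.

Perpendicular speed = 1.298 m/s; crossing time = 385 / 1.298 = 296.597 s.
Net downstream speed = 1.104 m/s.
Drift = 1.104 × 296.597 = 327.576 m (downstream).

327.6 m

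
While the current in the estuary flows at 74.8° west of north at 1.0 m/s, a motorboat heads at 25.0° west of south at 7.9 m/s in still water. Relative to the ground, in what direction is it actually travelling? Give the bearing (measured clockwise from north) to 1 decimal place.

212.0°

Taking east as x and north as y: velocity relative to the water = (-3.339, -7.160) m/s; the water relative to ground = (-0.965, 0.262) m/s.
Velocity relative to ground = (-3.339, -7.160) + (-0.965, 0.262) = (-4.304, -6.898) m/s.
Bearing = atan2(-4.30, -6.90) = 211.96° clockwise from north.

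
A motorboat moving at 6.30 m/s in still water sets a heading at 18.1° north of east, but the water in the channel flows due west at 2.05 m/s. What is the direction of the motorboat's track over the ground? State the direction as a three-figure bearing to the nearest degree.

Taking east as x and north as y: velocity relative to the water = (5.988, 1.957) m/s; the water relative to ground = (-2.050, 0.000) m/s.
Velocity relative to ground = (5.988, 1.957) + (-2.050, 0.000) = (3.938, 1.957) m/s.
Bearing = atan2(3.94, 1.96) = 63.57° clockwise from north.

064°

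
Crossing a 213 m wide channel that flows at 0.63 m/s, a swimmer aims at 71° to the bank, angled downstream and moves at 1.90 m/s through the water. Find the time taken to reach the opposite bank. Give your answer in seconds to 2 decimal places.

The component of the swimmer's velocity perpendicular to the bank is 1.90 × sin 71° = 1.796 m/s.
The current is parallel to the bank, so it does not affect the crossing time.
Time = 213 / 1.796 = 118.565 s.

118.56 s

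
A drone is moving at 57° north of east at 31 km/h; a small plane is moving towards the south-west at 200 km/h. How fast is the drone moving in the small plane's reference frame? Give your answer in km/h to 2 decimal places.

Taking east as x and north as y: drone velocity = (16.884, 25.999) km/h; small plane velocity = (-141.421, -141.421) km/h.
Velocity of drone relative to small plane = (16.884, 25.999) − (-141.421, -141.421) = (158.305, 167.420) km/h.
Magnitude = |(158.305, 167.420)| = 230.413 km/h.

230.41 km/h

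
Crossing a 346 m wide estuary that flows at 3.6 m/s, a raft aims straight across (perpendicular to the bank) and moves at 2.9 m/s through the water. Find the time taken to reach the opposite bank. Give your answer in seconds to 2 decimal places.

The component of the raft's velocity perpendicular to the bank is 2.9 m/s.
The current is parallel to the bank, so it does not affect the crossing time.
Time = 346 / 2.900 = 119.310 s.

119.31 s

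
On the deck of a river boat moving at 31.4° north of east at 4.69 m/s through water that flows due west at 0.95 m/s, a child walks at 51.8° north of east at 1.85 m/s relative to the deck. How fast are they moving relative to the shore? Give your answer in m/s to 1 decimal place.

In east/north components (m/s): child relative to river boat = (1.144, 1.454); river boat relative to water = (4.003, 2.444); water relative to ground = (-0.950, 0.000).
Sum = (4.197, 3.897) m/s.
Speed = |(4.197, 3.897)| = 5.728 m/s.

5.7 m/s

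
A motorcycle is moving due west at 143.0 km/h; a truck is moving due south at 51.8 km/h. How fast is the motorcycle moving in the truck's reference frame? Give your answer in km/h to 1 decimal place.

152.1 km/h

Taking east as x and north as y: motorcycle velocity = (-143.000, 0.000) km/h; truck velocity = (0.000, -51.800) km/h.
Velocity of motorcycle relative to truck = (-143.000, 0.000) − (0.000, -51.800) = (-143.000, 51.800) km/h.
Magnitude = |(-143.000, 51.800)| = 152.093 km/h.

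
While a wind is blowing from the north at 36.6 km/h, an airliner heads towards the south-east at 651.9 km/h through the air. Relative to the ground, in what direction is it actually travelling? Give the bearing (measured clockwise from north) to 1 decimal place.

137.2°

Taking east as x and north as y: velocity relative to the air = (460.963, -460.963) km/h; the air relative to ground = (0.000, -36.600) km/h.
Velocity relative to ground = (460.963, -460.963) + (0.000, -36.600) = (460.963, -497.563) km/h.
Bearing = atan2(460.96, -497.56) = 137.19° clockwise from north.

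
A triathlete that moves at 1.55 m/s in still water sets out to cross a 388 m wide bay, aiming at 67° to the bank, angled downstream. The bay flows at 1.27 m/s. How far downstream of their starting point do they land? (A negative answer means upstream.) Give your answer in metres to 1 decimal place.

Perpendicular speed = 1.427 m/s; crossing time = 388 / 1.427 = 271.941 s.
Net downstream speed = 1.876 m/s.
Drift = 1.876 × 271.941 = 510.061 m (downstream).

510.1 m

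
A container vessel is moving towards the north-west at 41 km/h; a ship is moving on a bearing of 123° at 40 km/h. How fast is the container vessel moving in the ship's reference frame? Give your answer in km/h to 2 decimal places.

Taking east as x and north as y: container vessel velocity = (-28.991, 28.991) km/h; ship velocity = (33.547, -21.786) km/h.
Velocity of container vessel relative to ship = (-28.991, 28.991) − (33.547, -21.786) = (-62.538, 50.777) km/h.
Magnitude = |(-62.538, 50.777)| = 80.556 km/h.

80.56 km/h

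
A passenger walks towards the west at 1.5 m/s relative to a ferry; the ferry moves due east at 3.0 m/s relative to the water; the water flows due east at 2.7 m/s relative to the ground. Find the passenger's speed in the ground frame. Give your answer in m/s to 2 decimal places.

4.20 m/s

In east/north components (m/s): passenger relative to ferry = (-1.500, 0.000); ferry relative to water = (3.000, 0.000); water relative to ground = (2.700, 0.000).
Sum = (4.200, 0.000) m/s.
Speed = |(4.200, 0.000)| = 4.200 m/s.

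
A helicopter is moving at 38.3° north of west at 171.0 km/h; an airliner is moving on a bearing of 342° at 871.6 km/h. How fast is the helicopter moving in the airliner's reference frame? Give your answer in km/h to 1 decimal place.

Taking east as x and north as y: helicopter velocity = (-134.197, 105.982) km/h; airliner velocity = (-269.339, 828.941) km/h.
Velocity of helicopter relative to airliner = (-134.197, 105.982) − (-269.339, 828.941) = (135.142, -722.959) km/h.
Magnitude = |(135.142, -722.959)| = 735.481 km/h.

735.5 km/h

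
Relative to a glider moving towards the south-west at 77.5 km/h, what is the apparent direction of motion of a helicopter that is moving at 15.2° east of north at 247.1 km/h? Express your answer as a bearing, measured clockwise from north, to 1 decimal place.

Taking east as x and north as y: helicopter velocity = (64.787, 238.456) km/h; glider velocity = (-54.801, -54.801) km/h.
Velocity of helicopter relative to glider = (64.787, 238.456) − (-54.801, -54.801) = (119.588, 293.256) km/h.
Bearing = atan2(119.59, 293.26) = 22.19° clockwise from north.

022.2°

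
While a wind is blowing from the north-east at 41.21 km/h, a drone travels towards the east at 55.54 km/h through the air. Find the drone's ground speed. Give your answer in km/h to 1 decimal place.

39.3 km/h

Taking east as x and north as y: velocity relative to the air = (55.540, 0.000) km/h; the air relative to ground = (-29.140, -29.140) km/h.
Velocity relative to ground = (55.540, 0.000) + (-29.140, -29.140) = (26.400, -29.140) km/h.
Speed = |(26.400, -29.140)| = 39.320 km/h.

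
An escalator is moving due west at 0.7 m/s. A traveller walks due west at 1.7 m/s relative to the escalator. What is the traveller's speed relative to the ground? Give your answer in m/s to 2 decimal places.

Taking east as x and north as y: escalator velocity = (-0.700, 0.000) m/s; traveller velocity relative to escalator = (-1.700, 0.000) m/s.
Velocity relative to ground = (-0.700, 0.000) + (-1.700, 0.000) = (-2.400, 0.000) m/s.
Speed = |(-2.400, 0.000)| = 2.400 m/s.

2.40 m/s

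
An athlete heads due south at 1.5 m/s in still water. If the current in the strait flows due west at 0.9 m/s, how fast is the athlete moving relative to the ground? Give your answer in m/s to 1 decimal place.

1.7 m/s

Taking east as x and north as y: velocity relative to the water = (0.000, -1.500) m/s; the water relative to ground = (-0.900, 0.000) m/s.
Velocity relative to ground = (0.000, -1.500) + (-0.900, 0.000) = (-0.900, -1.500) m/s.
Speed = |(-0.900, -1.500)| = 1.749 m/s.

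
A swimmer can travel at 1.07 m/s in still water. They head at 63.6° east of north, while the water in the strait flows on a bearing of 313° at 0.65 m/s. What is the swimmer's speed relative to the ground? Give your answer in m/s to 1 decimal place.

Taking east as x and north as y: velocity relative to the water = (0.958, 0.476) m/s; the water relative to ground = (-0.475, 0.443) m/s.
Velocity relative to ground = (0.958, 0.476) + (-0.475, 0.443) = (0.483, 0.919) m/s.
Speed = |(0.483, 0.919)| = 1.038 m/s.

1.0 m/s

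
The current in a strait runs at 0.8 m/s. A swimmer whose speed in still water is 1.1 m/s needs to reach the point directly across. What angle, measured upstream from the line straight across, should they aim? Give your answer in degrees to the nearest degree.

To cancel the current, the upstream component of the swimmer's velocity must equal the flow: 1.1 sin θ = 0.8.
sin θ = 0.8 / 1.1 = 0.7273.
θ = arcsin(0.7273) = 46.658°.

47°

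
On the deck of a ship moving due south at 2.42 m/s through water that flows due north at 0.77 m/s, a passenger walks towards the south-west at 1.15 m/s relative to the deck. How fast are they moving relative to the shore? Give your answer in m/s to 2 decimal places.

In east/north components (m/s): passenger relative to ship = (-0.813, -0.813); ship relative to water = (0.000, -2.420); water relative to ground = (0.000, 0.770).
Sum = (-0.813, -2.463) m/s.
Speed = |(-0.813, -2.463)| = 2.594 m/s.

2.59 m/s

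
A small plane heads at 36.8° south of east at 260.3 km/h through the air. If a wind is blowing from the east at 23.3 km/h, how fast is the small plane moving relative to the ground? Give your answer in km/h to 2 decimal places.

242.05 km/h

Taking east as x and north as y: velocity relative to the air = (208.430, -155.926) km/h; the air relative to ground = (-23.300, 0.000) km/h.
Velocity relative to ground = (208.430, -155.926) + (-23.300, 0.000) = (185.130, -155.926) km/h.
Speed = |(185.130, -155.926)| = 242.046 km/h.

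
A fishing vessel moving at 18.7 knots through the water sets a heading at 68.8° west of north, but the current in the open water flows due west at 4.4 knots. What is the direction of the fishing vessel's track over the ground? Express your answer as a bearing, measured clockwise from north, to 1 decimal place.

287.2°

Taking east as x and north as y: velocity relative to the water = (-17.434, 6.762) knots; the water relative to ground = (-4.400, 0.000) knots.
Velocity relative to ground = (-17.434, 6.762) + (-4.400, 0.000) = (-21.834, 6.762) knots.
Bearing = atan2(-21.83, 6.76) = 287.21° clockwise from north.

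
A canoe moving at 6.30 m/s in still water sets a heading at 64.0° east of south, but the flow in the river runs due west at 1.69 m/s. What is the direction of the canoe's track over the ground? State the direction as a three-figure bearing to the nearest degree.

Taking east as x and north as y: velocity relative to the water = (5.662, -2.762) m/s; the water relative to ground = (-1.690, 0.000) m/s.
Velocity relative to ground = (5.662, -2.762) + (-1.690, 0.000) = (3.972, -2.762) m/s.
Bearing = atan2(3.97, -2.76) = 124.81° clockwise from north.

125°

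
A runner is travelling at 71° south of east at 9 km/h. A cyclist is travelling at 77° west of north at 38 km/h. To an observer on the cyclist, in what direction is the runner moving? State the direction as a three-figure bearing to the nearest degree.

113°

Taking east as x and north as y: runner velocity = (2.930, -8.510) km/h; cyclist velocity = (-37.026, 8.548) km/h.
Velocity of runner relative to cyclist = (2.930, -8.510) − (-37.026, 8.548) = (39.956, -17.058) km/h.
Bearing = atan2(39.96, -17.06) = 113.12° clockwise from north.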